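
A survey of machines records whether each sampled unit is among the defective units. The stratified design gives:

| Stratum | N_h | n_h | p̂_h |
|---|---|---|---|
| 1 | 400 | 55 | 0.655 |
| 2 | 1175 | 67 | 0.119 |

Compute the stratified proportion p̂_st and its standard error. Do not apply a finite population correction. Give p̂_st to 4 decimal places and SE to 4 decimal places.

N = 1575; stratum weights W_h = N_h/N.
p̂_st = Σ W_h p̂_h = (400·0.655 + 1175·0.119)/1575 = 0.25513
V̂(p̂_st) = Σ W_h² p̂_h(1−p̂_h)/(n_h−1):
  stratum 1: (400/1575)²·0.655·0.345/54 = 0.000269914
  stratum 2: (1175/1575)²·0.119·0.881/66 = 0.000884084
V̂(p̂_st) = 0.001154; SE = √V̂ = 0.0339705

p̂_st ≈ 0.2551, SE ≈ 0.0340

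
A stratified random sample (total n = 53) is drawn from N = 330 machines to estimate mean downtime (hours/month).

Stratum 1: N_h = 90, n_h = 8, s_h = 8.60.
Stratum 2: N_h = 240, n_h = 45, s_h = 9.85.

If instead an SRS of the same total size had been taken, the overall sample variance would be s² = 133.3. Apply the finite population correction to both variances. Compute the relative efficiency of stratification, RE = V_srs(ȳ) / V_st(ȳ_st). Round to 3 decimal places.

V̂(ȳ_st) = Σ W_h² (1 − n_h/N_h) s_h²/n_h, with W_h = N_h/N and N = 330:
  stratum 1: (90/330)²·(1 − 8/90)·8.60²/8 = 0.626521
  stratum 2: (240/330)²·(1 − 45/240)·9.85²/45 = 0.926569
V_st = 1.55309
V_srs = (1 − 53/330)·133.3/53 = 2.11115
Relative efficiency = V_srs / V_st = 2.11115/1.55309 = 1.3593

RE ≈ 1.359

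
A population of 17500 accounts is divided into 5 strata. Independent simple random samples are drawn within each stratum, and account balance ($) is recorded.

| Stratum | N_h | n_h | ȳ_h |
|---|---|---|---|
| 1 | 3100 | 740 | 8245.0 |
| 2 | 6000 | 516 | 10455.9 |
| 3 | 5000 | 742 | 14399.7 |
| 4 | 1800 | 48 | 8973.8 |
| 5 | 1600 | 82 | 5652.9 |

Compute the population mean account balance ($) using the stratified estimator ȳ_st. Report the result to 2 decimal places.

ȳ_st ≈ 10599.48

N = Σ N_h = 17500. Stratum weights W_h = N_h/N.
ȳ_st = (3100·8245.0 + 6000·10455.9 + 5000·14399.7 + 1800·8973.8 + 1600·5652.9) / 17500 = 10599.4789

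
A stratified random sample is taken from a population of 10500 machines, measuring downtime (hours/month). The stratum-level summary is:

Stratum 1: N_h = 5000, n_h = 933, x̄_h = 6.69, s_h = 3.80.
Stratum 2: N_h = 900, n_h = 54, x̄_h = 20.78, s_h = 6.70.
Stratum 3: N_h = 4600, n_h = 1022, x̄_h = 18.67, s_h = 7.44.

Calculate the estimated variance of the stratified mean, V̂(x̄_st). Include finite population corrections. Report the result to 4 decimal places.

V̂(x̄_st) = Σ W_h² (1 − n_h/N_h) s_h²/n_h, with W_h = N_h/N and N = 10500:
  stratum 1: (5000/10500)²·(1 − 933/5000)·3.80²/933 = 0.00285464
  stratum 2: (900/10500)²·(1 − 54/900)·6.70²/54 = 0.00574103
  stratum 3: (4600/10500)²·(1 − 1022/4600)·7.44²/1022 = 0.00808564
V̂(x̄_st) = 0.0166813

V̂(x̄_st) ≈ 0.0167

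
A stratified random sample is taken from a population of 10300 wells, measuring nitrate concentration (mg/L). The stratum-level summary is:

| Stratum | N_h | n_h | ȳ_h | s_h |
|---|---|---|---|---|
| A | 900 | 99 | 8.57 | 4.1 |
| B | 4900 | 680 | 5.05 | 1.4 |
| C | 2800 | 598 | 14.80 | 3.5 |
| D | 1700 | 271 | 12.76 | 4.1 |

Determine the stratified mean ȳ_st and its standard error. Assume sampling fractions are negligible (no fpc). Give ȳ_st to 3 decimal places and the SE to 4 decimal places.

ȳ_st = Σ W_h ȳ_h = (900·8.57 + 4900·5.05 + 2800·14.80 + 1700·12.76)/10300 = 9.28058
V̂(ȳ_st) = Σ W_h² s_h²/n_h, with W_h = N_h/N and N = 10300:
  stratum A: (900/10300)²·4.1²/99 = 0.00129641
  stratum B: (4900/10300)²·1.4²/680 = 0.000652326
  stratum C: (2800/10300)²·3.5²/598 = 0.00151383
  stratum D: (1700/10300)²·4.1²/271 = 0.00168975
V̂(ȳ_st) = 0.00515231
SE(ȳ_st) = √0.00515231 = 0.0717796

ȳ_st ≈ 9.281, SE ≈ 0.0718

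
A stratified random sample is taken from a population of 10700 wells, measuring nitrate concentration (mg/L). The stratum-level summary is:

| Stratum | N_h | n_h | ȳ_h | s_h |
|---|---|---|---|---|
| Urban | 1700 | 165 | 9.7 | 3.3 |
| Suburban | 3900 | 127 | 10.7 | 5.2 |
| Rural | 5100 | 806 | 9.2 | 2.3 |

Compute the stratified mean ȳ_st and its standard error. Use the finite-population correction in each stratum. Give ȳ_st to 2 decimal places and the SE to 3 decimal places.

ȳ_st ≈ 9.83, SE ≈ 0.174

ȳ_st = Σ W_h ȳ_h = (1700·9.7 + 3900·10.7 + 5100·9.2)/10700 = 9.82617
V̂(ȳ_st) = Σ W_h² (1 − n_h/N_h) s_h²/n_h, with W_h = N_h/N and N = 10700:
  stratum Urban: (1700/10700)²·(1 − 165/1700)·3.3²/165 = 0.0015043
  stratum Suburban: (3900/10700)²·(1 − 127/3900)·5.2²/127 = 0.0273645
  stratum Rural: (5100/10700)²·(1 − 806/5100)·2.3²/806 = 0.00125541
V̂(ȳ_st) = 0.0301242
SE(ȳ_st) = √0.0301242 = 0.173563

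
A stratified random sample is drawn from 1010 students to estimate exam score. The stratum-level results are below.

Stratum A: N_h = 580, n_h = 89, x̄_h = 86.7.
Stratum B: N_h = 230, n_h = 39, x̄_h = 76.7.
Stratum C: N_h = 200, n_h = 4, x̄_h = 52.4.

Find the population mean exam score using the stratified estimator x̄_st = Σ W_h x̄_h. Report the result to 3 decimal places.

N = Σ N_h = 1010. Stratum weights W_h = N_h/N.
x̄_st = (580·86.7 + 230·76.7 + 200·52.4) / 1010 = 77.63069

x̄_st ≈ 77.631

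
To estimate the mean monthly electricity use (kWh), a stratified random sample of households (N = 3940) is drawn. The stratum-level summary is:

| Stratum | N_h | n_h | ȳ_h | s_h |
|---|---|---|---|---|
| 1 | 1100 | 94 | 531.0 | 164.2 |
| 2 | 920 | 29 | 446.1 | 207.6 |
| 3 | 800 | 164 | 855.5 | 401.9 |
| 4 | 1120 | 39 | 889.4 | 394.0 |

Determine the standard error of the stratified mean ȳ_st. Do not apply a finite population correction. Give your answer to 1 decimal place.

V̂(ȳ_st) = Σ W_h² s_h²/n_h, with W_h = N_h/N and N = 3940:
  stratum 1: (1100/3940)²·164.2²/94 = 22.3569
  stratum 2: (920/3940)²·207.6²/29 = 81.0289
  stratum 3: (800/3940)²·401.9²/164 = 40.605
  stratum 4: (1120/3940)²·394.0²/39 = 321.641
V̂(ȳ_st) = 465.632
SE(ȳ_st) = √465.632 = 21.5785

SE(ȳ_st) ≈ 21.6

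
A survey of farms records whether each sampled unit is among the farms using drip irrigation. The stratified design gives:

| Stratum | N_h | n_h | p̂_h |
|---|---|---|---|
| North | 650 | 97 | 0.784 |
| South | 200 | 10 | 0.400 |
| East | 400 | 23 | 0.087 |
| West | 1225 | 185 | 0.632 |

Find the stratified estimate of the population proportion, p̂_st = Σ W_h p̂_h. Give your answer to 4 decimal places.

p̂_st ≈ 0.5651

N = 2475; stratum weights W_h = N_h/N.
p̂_st = Σ W_h p̂_h = (650·0.784 + 200·0.400 + 400·0.087 + 1225·0.632)/2475 = 0.56509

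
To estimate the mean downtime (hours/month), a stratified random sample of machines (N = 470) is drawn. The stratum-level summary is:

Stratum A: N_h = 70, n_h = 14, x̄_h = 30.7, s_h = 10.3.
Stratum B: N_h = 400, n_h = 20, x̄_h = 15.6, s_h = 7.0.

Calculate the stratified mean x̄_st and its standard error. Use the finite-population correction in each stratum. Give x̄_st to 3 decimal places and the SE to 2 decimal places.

x̄_st ≈ 17.849, SE ≈ 1.35

x̄_st = Σ W_h x̄_h = (70·30.7 + 400·15.6)/470 = 17.84894
V̂(x̄_st) = Σ W_h² (1 − n_h/N_h) s_h²/n_h, with W_h = N_h/N and N = 470:
  stratum A: (70/470)²·(1 − 14/70)·10.3²/14 = 0.134474
  stratum B: (400/470)²·(1 − 20/400)·7.0²/20 = 1.68583
V̂(x̄_st) = 1.8203
SE(x̄_st) = √1.8203 = 1.34919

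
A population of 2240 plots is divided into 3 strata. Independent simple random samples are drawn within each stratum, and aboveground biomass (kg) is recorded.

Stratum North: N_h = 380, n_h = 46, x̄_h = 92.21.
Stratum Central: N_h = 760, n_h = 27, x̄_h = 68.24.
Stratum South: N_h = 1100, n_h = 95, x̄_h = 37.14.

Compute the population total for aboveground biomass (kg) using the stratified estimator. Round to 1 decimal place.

τ̂_st ≈ 127756.2

τ̂_st = Σ N_h x̄_h = 380·92.21 + 760·68.24 + 1100·37.14 = 127756.2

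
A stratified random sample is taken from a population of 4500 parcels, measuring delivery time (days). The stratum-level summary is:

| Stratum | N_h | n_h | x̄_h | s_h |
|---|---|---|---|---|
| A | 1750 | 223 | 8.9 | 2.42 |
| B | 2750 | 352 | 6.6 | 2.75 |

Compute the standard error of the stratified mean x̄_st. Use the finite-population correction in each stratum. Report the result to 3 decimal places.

V̂(x̄_st) = Σ W_h² (1 − n_h/N_h) s_h²/n_h, with W_h = N_h/N and N = 4500:
  stratum A: (1750/4500)²·(1 − 223/1750)·2.42²/223 = 0.0034656
  stratum B: (2750/4500)²·(1 − 352/2750)·2.75²/352 = 0.00699648
V̂(x̄_st) = 0.0104621
SE(x̄_st) = √0.0104621 = 0.102284

SE(x̄_st) ≈ 0.102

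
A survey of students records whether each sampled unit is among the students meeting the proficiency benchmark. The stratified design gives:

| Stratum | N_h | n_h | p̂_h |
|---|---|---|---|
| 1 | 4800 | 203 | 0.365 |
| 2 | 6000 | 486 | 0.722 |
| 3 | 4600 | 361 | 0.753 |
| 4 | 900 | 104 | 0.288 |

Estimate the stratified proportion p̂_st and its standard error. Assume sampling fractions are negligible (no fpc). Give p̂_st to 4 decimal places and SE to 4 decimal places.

N = 16300; stratum weights W_h = N_h/N.
p̂_st = Σ W_h p̂_h = (4800·0.365 + 6000·0.722 + 4600·0.753 + 900·0.288)/16300 = 0.60166
V̂(p̂_st) = Σ W_h² p̂_h(1−p̂_h)/(n_h−1):
  stratum 1: (4800/16300)²·0.365·0.635/202 = 9.94999e-05
  stratum 2: (6000/16300)²·0.722·0.278/485 = 5.60748e-05
  stratum 3: (4600/16300)²·0.753·0.247/360 = 4.11462e-05
  stratum 4: (900/16300)²·0.288·0.712/103 = 6.06939e-06
V̂(p̂_st) = 0.00020279; SE = √V̂ = 0.0142404

p̂_st ≈ 0.6017, SE ≈ 0.0142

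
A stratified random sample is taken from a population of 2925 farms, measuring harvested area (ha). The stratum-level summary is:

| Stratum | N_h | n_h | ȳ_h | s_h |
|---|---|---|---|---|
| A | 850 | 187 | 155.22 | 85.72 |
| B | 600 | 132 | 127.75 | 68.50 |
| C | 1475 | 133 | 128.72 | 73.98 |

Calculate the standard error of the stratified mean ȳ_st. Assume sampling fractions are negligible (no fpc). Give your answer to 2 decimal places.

SE(ȳ_st) ≈ 3.91

V̂(ȳ_st) = Σ W_h² s_h²/n_h, with W_h = N_h/N and N = 2925:
  stratum A: (850/2925)²·85.72²/187 = 3.31825
  stratum B: (600/2925)²·68.50²/132 = 1.49575
  stratum C: (1475/2925)²·73.98²/133 = 10.4643
V̂(ȳ_st) = 15.2783
SE(ȳ_st) = √15.2783 = 3.90874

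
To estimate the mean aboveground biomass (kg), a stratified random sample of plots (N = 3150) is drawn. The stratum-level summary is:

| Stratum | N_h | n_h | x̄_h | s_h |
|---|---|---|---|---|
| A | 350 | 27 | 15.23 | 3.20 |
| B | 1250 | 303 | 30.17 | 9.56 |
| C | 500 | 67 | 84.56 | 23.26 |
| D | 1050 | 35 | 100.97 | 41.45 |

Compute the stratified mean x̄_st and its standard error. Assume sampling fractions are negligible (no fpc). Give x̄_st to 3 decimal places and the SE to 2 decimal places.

x̄_st = Σ W_h x̄_h = (350·15.23 + 1250·30.17 + 500·84.56 + 1050·100.97)/3150 = 60.74333
V̂(x̄_st) = Σ W_h² s_h²/n_h, with W_h = N_h/N and N = 3150:
  stratum A: (350/3150)²·3.20²/27 = 0.00468221
  stratum B: (1250/3150)²·9.56²/303 = 0.0474976
  stratum C: (500/3150)²·23.26²/67 = 0.203453
  stratum D: (1050/3150)²·41.45²/35 = 5.45429
V̂(x̄_st) = 5.70993
SE(x̄_st) = √5.70993 = 2.38955

x̄_st ≈ 60.743, SE ≈ 2.39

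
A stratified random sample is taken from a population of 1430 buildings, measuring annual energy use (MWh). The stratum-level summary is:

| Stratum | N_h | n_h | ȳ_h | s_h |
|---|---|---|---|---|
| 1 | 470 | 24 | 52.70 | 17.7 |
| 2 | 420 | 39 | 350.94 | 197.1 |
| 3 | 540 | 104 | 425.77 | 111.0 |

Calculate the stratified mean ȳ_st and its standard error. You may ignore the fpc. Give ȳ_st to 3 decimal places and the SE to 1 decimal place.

ȳ_st = Σ W_h ȳ_h = (470·52.70 + 420·350.94 + 540·425.77)/1430 = 281.17455
V̂(ȳ_st) = Σ W_h² s_h²/n_h, with W_h = N_h/N and N = 1430:
  stratum 1: (470/1430)²·17.7²/24 = 1.41013
  stratum 2: (420/1430)²·197.1²/39 = 85.9281
  stratum 3: (540/1430)²·111.0²/104 = 16.8938
V̂(ȳ_st) = 104.232
SE(ȳ_st) = √104.232 = 10.2094

ȳ_st ≈ 281.175, SE ≈ 10.2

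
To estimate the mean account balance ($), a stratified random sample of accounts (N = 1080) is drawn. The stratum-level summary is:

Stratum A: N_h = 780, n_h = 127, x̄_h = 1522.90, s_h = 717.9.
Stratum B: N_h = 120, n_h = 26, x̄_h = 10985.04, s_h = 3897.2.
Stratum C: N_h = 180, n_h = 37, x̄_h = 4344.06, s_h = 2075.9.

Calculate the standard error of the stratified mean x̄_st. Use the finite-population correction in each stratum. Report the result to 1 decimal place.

SE(x̄_st) ≈ 100.0

V̂(x̄_st) = Σ W_h² (1 − n_h/N_h) s_h²/n_h, with W_h = N_h/N and N = 1080:
  stratum A: (780/1080)²·(1 − 127/780)·717.9²/127 = 1772.08
  stratum B: (120/1080)²·(1 − 26/120)·3897.2²/26 = 5649.29
  stratum C: (180/1080)²·(1 − 37/180)·2075.9²/37 = 2570.23
V̂(x̄_st) = 9991.6
SE(x̄_st) = √9991.6 = 99.958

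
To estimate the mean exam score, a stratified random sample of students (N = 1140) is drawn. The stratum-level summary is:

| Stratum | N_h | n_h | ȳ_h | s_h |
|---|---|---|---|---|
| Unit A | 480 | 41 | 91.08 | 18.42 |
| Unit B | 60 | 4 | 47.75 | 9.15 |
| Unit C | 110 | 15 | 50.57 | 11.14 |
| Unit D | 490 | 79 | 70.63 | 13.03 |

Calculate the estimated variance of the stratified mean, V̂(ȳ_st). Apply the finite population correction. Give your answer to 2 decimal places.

V̂(ȳ_st) ≈ 1.80

V̂(ȳ_st) = Σ W_h² (1 − n_h/N_h) s_h²/n_h, with W_h = N_h/N and N = 1140:
  stratum Unit A: (480/1140)²·(1 − 41/480)·18.42²/41 = 1.34181
  stratum Unit B: (60/1140)²·(1 − 4/60)·9.15²/4 = 0.0541143
  stratum Unit C: (110/1140)²·(1 − 15/110)·11.14²/15 = 0.0665251
  stratum Unit D: (490/1140)²·(1 − 79/490)·13.03²/79 = 0.333035
V̂(ȳ_st) = 1.79549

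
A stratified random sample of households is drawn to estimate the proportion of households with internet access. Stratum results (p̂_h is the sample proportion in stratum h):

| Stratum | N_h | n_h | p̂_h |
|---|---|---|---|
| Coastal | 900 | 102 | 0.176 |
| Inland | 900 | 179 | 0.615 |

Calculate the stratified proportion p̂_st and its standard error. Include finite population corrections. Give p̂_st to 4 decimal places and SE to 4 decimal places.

p̂_st ≈ 0.3955, SE ≈ 0.0242

N = 1800; stratum weights W_h = N_h/N.
p̂_st = Σ W_h p̂_h = (900·0.176 + 900·0.615)/1800 = 0.39550
V̂(p̂_st) = Σ W_h² (1 − n_h/N_h) p̂_h(1−p̂_h)/(n_h−1):
  stratum Coastal: (900/1800)²·(1 − 102/900)·0.176·0.824/101 = 0.000318287
  stratum Inland: (900/1800)²·(1 − 179/900)·0.615·0.385/178 = 0.000266409
V̂(p̂_st) = 0.000584696; SE = √V̂ = 0.0241805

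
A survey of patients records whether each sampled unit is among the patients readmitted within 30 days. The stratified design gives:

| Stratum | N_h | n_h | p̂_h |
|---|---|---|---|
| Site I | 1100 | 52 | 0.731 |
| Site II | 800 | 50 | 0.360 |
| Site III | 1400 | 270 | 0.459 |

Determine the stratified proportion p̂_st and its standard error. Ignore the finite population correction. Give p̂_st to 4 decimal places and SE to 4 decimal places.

N = 3300; stratum weights W_h = N_h/N.
p̂_st = Σ W_h p̂_h = (1100·0.731 + 800·0.360 + 1400·0.459)/3300 = 0.52567
V̂(p̂_st) = Σ W_h² p̂_h(1−p̂_h)/(n_h−1):
  stratum Site I: (1100/3300)²·0.731·0.269/51 = 0.000428407
  stratum Site II: (800/3300)²·0.360·0.640/49 = 0.000276337
  stratum Site III: (1400/3300)²·0.459·0.541/269 = 0.000166144
V̂(p̂_st) = 0.000870889; SE = √V̂ = 0.0295108

p̂_st ≈ 0.5257, SE ≈ 0.0295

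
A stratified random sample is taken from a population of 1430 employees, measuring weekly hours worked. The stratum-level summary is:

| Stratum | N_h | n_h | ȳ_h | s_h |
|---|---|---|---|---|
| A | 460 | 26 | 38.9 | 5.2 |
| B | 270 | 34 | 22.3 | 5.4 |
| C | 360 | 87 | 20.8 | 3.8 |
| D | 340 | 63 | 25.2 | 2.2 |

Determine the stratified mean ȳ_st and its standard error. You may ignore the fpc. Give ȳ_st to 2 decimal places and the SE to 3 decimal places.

ȳ_st = Σ W_h ȳ_h = (460·38.9 + 270·22.3 + 360·20.8 + 340·25.2)/1430 = 27.95175
V̂(ȳ_st) = Σ W_h² s_h²/n_h, with W_h = N_h/N and N = 1430:
  stratum A: (460/1430)²·5.2²/26 = 0.107616
  stratum B: (270/1430)²·5.4²/34 = 0.0305748
  stratum C: (360/1430)²·3.8²/87 = 0.0105192
  stratum D: (340/1430)²·2.2²/63 = 0.00434301
V̂(ȳ_st) = 0.153053
SE(ȳ_st) = √0.153053 = 0.39122

ȳ_st ≈ 27.95, SE ≈ 0.391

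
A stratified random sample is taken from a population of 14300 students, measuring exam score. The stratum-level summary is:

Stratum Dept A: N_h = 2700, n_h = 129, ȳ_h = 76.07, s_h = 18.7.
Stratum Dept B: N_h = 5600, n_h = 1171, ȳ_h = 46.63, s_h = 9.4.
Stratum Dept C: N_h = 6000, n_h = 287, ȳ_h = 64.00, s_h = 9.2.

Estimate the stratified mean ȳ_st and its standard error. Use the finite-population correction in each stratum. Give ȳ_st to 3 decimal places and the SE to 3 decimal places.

ȳ_st ≈ 59.477, SE ≈ 0.388

ȳ_st = Σ W_h ȳ_h = (2700·76.07 + 5600·46.63 + 6000·64.00)/14300 = 59.47671
V̂(ȳ_st) = Σ W_h² (1 − n_h/N_h) s_h²/n_h, with W_h = N_h/N and N = 14300:
  stratum Dept A: (2700/14300)²·(1 − 129/2700)·18.7²/129 = 0.0920211
  stratum Dept B: (5600/14300)²·(1 − 1171/5600)·9.4²/1171 = 0.00915209
  stratum Dept C: (6000/14300)²·(1 − 287/6000)·9.2²/287 = 0.0494353
V̂(ȳ_st) = 0.150608
SE(ȳ_st) = √0.150608 = 0.388083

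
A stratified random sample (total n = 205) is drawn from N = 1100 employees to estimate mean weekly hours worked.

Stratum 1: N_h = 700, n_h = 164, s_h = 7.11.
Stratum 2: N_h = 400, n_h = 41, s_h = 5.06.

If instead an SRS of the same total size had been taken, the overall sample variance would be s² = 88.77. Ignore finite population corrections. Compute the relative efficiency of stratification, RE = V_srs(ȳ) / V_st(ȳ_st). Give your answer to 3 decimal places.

V̂(ȳ_st) = Σ W_h² s_h²/n_h, with W_h = N_h/N and N = 1100:
  stratum 1: (700/1100)²·7.11²/164 = 0.124826
  stratum 2: (400/1100)²·5.06²/41 = 0.0825756
V_st = 0.207402
V_srs = s²/n = 88.77/205 = 0.433024
Relative efficiency = V_srs / V_st = 0.433024/0.207402 = 2.0879

RE ≈ 2.088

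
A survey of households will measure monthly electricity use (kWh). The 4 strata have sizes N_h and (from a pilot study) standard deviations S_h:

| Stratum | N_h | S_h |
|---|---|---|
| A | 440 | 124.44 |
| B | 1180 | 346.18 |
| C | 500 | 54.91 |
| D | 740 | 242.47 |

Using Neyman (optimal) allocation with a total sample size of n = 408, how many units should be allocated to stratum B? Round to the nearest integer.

249

Neyman allocation: n_h = n · N_h S_h / Σ N_i S_i, with n = 408.
  stratum A: N_h·S_h = 440·124.44 = 54753.60
  stratum B: N_h·S_h = 1180·346.18 = 408492.40
  stratum C: N_h·S_h = 500·54.91 = 27455.00
  stratum D: N_h·S_h = 740·242.47 = 179427.80
Σ N_h S_h = 670128.80
n for stratum B = 408·408492.40/670128.80 = 248.706 → 249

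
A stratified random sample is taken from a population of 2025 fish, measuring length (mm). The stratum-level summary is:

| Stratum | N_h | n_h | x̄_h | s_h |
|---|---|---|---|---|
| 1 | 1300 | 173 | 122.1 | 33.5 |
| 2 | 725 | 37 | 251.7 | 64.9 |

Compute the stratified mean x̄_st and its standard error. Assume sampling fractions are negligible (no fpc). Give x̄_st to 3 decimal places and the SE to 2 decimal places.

x̄_st = Σ W_h x̄_h = (1300·122.1 + 725·251.7)/2025 = 168.50000
V̂(x̄_st) = Σ W_h² s_h²/n_h, with W_h = N_h/N and N = 2025:
  stratum 1: (1300/2025)²·33.5²/173 = 2.6735
  stratum 2: (725/2025)²·64.9²/37 = 14.592
V̂(x̄_st) = 17.2655
SE(x̄_st) = √17.2655 = 4.15517

x̄_st ≈ 168.500, SE ≈ 4.16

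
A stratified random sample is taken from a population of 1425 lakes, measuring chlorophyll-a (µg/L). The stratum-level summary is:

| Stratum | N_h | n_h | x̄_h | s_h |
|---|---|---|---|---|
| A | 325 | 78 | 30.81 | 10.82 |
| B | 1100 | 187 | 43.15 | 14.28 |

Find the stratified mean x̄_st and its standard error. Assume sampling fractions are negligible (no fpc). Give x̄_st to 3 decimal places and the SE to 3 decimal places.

x̄_st ≈ 40.336, SE ≈ 0.853

x̄_st = Σ W_h x̄_h = (325·30.81 + 1100·43.15)/1425 = 40.33561
V̂(x̄_st) = Σ W_h² s_h²/n_h, with W_h = N_h/N and N = 1425:
  stratum A: (325/1425)²·10.82²/78 = 0.0780723
  stratum B: (1100/1425)²·14.28²/187 = 0.649786
V̂(x̄_st) = 0.727858
SE(x̄_st) = √0.727858 = 0.853146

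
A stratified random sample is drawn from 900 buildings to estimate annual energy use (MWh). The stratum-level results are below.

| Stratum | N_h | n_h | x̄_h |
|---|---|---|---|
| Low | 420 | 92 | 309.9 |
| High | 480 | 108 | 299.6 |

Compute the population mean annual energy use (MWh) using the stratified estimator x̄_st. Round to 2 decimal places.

N = Σ N_h = 900. Stratum weights W_h = N_h/N.
x̄_st = (420·309.9 + 480·299.6) / 900 = 304.4067

x̄_st ≈ 304.41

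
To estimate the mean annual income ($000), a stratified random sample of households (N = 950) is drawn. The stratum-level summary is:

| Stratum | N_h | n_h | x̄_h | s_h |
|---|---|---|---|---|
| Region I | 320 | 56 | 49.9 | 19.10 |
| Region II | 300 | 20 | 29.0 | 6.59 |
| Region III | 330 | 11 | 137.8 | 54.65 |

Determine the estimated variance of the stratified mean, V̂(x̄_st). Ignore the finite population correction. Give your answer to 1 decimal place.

V̂(x̄_st) ≈ 33.7

V̂(x̄_st) = Σ W_h² s_h²/n_h, with W_h = N_h/N and N = 950:
  stratum Region I: (320/950)²·19.10²/56 = 0.739148
  stratum Region II: (300/950)²·6.59²/20 = 0.216539
  stratum Region III: (330/950)²·54.65²/11 = 32.7618
V̂(x̄_st) = 33.7175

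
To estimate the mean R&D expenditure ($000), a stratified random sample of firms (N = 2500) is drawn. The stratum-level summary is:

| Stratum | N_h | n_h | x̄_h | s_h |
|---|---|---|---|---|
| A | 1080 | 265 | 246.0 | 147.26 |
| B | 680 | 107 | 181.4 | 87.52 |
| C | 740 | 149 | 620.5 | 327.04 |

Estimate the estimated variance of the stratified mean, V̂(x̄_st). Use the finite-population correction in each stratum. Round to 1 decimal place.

V̂(x̄_st) = Σ W_h² (1 − n_h/N_h) s_h²/n_h, with W_h = N_h/N and N = 2500:
  stratum A: (1080/2500)²·(1 − 265/1080)·147.26²/265 = 11.5246
  stratum B: (680/2500)²·(1 − 107/680)·87.52²/107 = 4.46287
  stratum C: (740/2500)²·(1 − 149/740)·327.04²/149 = 50.229
V̂(x̄_st) = 66.2165

V̂(x̄_st) ≈ 66.2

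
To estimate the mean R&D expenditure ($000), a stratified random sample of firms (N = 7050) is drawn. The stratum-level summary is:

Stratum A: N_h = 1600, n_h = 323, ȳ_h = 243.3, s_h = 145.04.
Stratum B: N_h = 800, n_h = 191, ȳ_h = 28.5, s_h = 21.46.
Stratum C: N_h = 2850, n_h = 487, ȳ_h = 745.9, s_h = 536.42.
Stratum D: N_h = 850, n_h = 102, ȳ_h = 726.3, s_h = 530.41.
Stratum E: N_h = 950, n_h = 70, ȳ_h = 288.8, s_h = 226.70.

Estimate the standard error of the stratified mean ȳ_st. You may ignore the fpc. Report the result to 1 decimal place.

SE(ȳ_st) ≈ 12.4

V̂(ȳ_st) = Σ W_h² s_h²/n_h, with W_h = N_h/N and N = 7050:
  stratum A: (1600/7050)²·145.04²/323 = 3.35455
  stratum B: (800/7050)²·21.46²/191 = 0.0310476
  stratum C: (2850/7050)²·536.42²/487 = 96.5589
  stratum D: (850/7050)²·530.41²/102 = 40.0943
  stratum E: (950/7050)²·226.70²/70 = 13.3313
V̂(ȳ_st) = 153.37
SE(ȳ_st) = √153.37 = 12.3843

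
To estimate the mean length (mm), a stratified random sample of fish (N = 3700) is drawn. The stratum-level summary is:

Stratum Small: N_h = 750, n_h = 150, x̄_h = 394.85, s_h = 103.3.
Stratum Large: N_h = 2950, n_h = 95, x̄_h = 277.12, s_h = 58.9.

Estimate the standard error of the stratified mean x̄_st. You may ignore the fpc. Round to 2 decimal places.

SE(x̄_st) ≈ 5.11

V̂(x̄_st) = Σ W_h² s_h²/n_h, with W_h = N_h/N and N = 3700:
  stratum Small: (750/3700)²·103.3²/150 = 2.923
  stratum Large: (2950/3700)²·58.9²/95 = 23.2139
V̂(x̄_st) = 26.1369
SE(x̄_st) = √26.1369 = 5.11242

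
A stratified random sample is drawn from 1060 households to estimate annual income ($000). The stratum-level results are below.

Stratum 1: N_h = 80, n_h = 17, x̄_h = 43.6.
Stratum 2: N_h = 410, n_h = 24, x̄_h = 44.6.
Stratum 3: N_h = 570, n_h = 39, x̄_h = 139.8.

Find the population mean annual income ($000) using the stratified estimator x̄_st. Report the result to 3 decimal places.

N = Σ N_h = 1060. Stratum weights W_h = N_h/N.
x̄_st = (80·43.6 + 410·44.6 + 570·139.8) / 1060 = 95.71698

x̄_st ≈ 95.717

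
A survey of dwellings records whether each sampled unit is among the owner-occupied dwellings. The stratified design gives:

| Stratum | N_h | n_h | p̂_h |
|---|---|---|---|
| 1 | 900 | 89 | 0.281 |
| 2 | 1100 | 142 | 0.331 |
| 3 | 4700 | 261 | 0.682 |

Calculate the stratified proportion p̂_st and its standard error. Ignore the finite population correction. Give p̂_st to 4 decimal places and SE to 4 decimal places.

p̂_st ≈ 0.5705, SE ≈ 0.0222

N = 6700; stratum weights W_h = N_h/N.
p̂_st = Σ W_h p̂_h = (900·0.281 + 1100·0.331 + 4700·0.682)/6700 = 0.57051
V̂(p̂_st) = Σ W_h² p̂_h(1−p̂_h)/(n_h−1):
  stratum 1: (900/6700)²·0.281·0.719/88 = 4.14274e-05
  stratum 2: (1100/6700)²·0.331·0.669/141 = 4.23322e-05
  stratum 3: (4700/6700)²·0.682·0.318/260 = 0.000410473
V̂(p̂_st) = 0.000494232; SE = √V̂ = 0.0222313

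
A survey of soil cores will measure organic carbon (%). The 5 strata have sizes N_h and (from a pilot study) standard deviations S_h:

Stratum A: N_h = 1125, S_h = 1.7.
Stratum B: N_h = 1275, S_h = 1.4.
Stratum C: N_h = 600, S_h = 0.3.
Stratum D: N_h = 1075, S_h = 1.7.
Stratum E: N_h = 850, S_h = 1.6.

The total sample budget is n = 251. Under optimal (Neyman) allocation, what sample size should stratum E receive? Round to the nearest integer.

48

Neyman allocation: n_h = n · N_h S_h / Σ N_i S_i, with n = 251.
  stratum A: N_h·S_h = 1125·1.7 = 1912.50
  stratum B: N_h·S_h = 1275·1.4 = 1785.00
  stratum C: N_h·S_h = 600·0.3 = 180.00
  stratum D: N_h·S_h = 1075·1.7 = 1827.50
  stratum E: N_h·S_h = 850·1.6 = 1360.00
Σ N_h S_h = 7065.00
n for stratum E = 251·1360.00/7065.00 = 48.317 → 48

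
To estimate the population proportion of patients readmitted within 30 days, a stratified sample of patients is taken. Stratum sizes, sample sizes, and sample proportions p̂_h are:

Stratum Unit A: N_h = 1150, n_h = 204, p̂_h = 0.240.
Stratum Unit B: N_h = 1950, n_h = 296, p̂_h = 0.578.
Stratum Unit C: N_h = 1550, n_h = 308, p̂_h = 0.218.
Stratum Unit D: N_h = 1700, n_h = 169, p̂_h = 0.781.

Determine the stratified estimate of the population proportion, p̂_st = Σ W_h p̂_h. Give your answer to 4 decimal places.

N = 6350; stratum weights W_h = N_h/N.
p̂_st = Σ W_h p̂_h = (1150·0.240 + 1950·0.578 + 1550·0.218 + 1700·0.781)/6350 = 0.48326

p̂_st ≈ 0.4833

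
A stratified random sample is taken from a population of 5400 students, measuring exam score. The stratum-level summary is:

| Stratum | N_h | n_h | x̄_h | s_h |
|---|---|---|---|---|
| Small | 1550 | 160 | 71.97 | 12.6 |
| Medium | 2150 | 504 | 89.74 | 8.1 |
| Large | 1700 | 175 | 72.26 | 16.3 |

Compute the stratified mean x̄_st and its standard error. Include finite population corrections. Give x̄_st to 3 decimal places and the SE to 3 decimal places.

x̄_st ≈ 79.136, SE ≈ 0.473

x̄_st = Σ W_h x̄_h = (1550·71.97 + 2150·89.74 + 1700·72.26)/5400 = 79.13639
V̂(x̄_st) = Σ W_h² (1 − n_h/N_h) s_h²/n_h, with W_h = N_h/N and N = 5400:
  stratum Small: (1550/5400)²·(1 − 160/1550)·12.6²/160 = 0.0733128
  stratum Medium: (2150/5400)²·(1 − 504/2150)·8.1²/504 = 0.0157987
  stratum Large: (1700/5400)²·(1 − 175/1700)·16.3²/175 = 0.13498
V̂(x̄_st) = 0.224091
SE(x̄_st) = √0.224091 = 0.473383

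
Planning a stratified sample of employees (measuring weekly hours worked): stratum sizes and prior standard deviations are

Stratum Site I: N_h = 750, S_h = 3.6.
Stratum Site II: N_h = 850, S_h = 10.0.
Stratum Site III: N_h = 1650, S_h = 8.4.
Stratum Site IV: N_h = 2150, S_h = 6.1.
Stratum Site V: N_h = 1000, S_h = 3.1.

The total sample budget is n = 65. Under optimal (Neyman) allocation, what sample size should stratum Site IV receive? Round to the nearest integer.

21

Neyman allocation: n_h = n · N_h S_h / Σ N_i S_i, with n = 65.
  stratum Site I: N_h·S_h = 750·3.6 = 2700.00
  stratum Site II: N_h·S_h = 850·10.0 = 8500.00
  stratum Site III: N_h·S_h = 1650·8.4 = 13860.00
  stratum Site IV: N_h·S_h = 2150·6.1 = 13115.00
  stratum Site V: N_h·S_h = 1000·3.1 = 3100.00
Σ N_h S_h = 41275.00
n for stratum Site IV = 65·13115.00/41275.00 = 20.654 → 21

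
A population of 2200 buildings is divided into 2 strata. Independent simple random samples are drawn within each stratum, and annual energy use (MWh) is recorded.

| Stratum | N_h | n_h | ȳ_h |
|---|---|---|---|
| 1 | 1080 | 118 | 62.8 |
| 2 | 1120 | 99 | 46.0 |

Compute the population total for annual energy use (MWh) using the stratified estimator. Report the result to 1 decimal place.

τ̂_st ≈ 119344.0

τ̂_st = Σ N_h ȳ_h = 1080·62.8 + 1120·46.0 = 119344.0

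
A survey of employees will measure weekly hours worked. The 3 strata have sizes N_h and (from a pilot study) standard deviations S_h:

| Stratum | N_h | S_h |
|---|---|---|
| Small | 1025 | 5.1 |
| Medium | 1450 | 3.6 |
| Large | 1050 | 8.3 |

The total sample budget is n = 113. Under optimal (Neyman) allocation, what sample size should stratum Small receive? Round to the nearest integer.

31

Neyman allocation: n_h = n · N_h S_h / Σ N_i S_i, with n = 113.
  stratum Small: N_h·S_h = 1025·5.1 = 5227.50
  stratum Medium: N_h·S_h = 1450·3.6 = 5220.00
  stratum Large: N_h·S_h = 1050·8.3 = 8715.00
Σ N_h S_h = 19162.50
n for stratum Small = 113·5227.50/19162.50 = 30.826 → 31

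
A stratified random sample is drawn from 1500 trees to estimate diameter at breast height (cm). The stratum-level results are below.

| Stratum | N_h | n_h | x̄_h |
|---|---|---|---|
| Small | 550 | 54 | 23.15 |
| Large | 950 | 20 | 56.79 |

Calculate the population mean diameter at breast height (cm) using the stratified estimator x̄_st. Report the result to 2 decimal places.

x̄_st ≈ 44.46

N = Σ N_h = 1500. Stratum weights W_h = N_h/N.
x̄_st = (550·23.15 + 950·56.79) / 1500 = 44.4553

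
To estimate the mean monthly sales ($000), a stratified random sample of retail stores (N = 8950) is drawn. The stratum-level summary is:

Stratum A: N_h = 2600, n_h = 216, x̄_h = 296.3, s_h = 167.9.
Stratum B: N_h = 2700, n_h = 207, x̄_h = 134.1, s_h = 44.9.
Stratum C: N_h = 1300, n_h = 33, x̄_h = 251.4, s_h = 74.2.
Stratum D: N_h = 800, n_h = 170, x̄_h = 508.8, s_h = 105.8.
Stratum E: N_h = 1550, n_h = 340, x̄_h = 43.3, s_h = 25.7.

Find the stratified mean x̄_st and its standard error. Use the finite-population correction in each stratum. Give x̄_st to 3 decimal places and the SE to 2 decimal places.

x̄_st = Σ W_h x̄_h = (2600·296.3 + 2700·134.1 + 1300·251.4 + 800·508.8 + 1550·43.3)/8950 = 216.02514
V̂(x̄_st) = Σ W_h² (1 − n_h/N_h) s_h²/n_h, with W_h = N_h/N and N = 8950:
  stratum A: (2600/8950)²·(1 − 216/2600)·167.9²/216 = 10.0991
  stratum B: (2700/8950)²·(1 − 207/2700)·44.9²/207 = 0.818394
  stratum C: (1300/8950)²·(1 − 33/1300)·74.2²/33 = 3.43058
  stratum D: (800/8950)²·(1 − 170/800)·105.8²/170 = 0.414292
  stratum E: (1550/8950)²·(1 − 340/1550)·25.7²/340 = 0.045484
V̂(x̄_st) = 14.8078
SE(x̄_st) = √14.8078 = 3.84809

x̄_st ≈ 216.025, SE ≈ 3.85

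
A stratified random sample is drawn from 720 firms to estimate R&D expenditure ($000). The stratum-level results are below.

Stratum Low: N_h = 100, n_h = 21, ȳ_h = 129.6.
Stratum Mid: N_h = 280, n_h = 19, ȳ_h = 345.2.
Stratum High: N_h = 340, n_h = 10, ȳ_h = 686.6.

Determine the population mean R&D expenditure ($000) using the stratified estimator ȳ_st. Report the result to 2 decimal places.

ȳ_st ≈ 476.47

N = Σ N_h = 720. Stratum weights W_h = N_h/N.
ȳ_st = (100·129.6 + 280·345.2 + 340·686.6) / 720 = 476.4722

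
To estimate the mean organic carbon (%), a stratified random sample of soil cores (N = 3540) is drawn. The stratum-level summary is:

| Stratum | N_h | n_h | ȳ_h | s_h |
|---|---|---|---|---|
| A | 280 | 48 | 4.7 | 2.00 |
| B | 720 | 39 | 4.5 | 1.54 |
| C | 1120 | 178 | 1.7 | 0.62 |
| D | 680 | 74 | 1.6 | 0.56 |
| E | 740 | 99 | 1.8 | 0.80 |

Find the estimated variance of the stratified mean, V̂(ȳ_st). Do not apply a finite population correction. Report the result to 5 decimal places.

V̂(ȳ_st) ≈ 0.00369

V̂(ȳ_st) = Σ W_h² s_h²/n_h, with W_h = N_h/N and N = 3540:
  stratum A: (280/3540)²·2.00²/48 = 0.000521349
  stratum B: (720/3540)²·1.54²/39 = 0.00251556
  stratum C: (1120/3540)²·0.62²/178 = 0.000216169
  stratum D: (680/3540)²·0.56²/74 = 0.000156371
  stratum E: (740/3540)²·0.80²/99 = 0.000282489
V̂(ȳ_st) = 0.00369194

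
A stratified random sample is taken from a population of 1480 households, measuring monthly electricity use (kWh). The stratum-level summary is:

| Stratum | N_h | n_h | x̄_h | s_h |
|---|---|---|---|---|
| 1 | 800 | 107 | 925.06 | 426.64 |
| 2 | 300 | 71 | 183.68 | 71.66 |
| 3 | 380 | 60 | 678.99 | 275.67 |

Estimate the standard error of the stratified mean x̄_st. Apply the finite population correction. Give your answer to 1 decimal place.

SE(x̄_st) ≈ 22.4

V̂(x̄_st) = Σ W_h² (1 − n_h/N_h) s_h²/n_h, with W_h = N_h/N and N = 1480:
  stratum 1: (800/1480)²·(1 − 107/800)·426.64²/107 = 430.565
  stratum 2: (300/1480)²·(1 − 71/300)·71.66²/71 = 2.26845
  stratum 3: (380/1480)²·(1 − 60/380)·275.67²/60 = 70.3134
V̂(x̄_st) = 503.147
SE(x̄_st) = √503.147 = 22.4309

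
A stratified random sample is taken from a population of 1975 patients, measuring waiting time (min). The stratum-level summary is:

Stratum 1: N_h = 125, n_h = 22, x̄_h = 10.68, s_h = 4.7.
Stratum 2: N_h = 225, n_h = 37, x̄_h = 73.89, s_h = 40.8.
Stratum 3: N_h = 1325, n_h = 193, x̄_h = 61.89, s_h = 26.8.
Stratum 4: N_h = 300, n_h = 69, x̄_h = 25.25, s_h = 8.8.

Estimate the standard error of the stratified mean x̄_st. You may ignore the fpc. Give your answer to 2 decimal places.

V̂(x̄_st) = Σ W_h² s_h²/n_h, with W_h = N_h/N and N = 1975:
  stratum 1: (125/1975)²·4.7²/22 = 0.00402216
  stratum 2: (225/1975)²·40.8²/37 = 0.583915
  stratum 3: (1325/1975)²·26.8²/193 = 1.67498
  stratum 4: (300/1975)²·8.8²/69 = 0.0258955
V̂(x̄_st) = 2.28881
SE(x̄_st) = √2.28881 = 1.51288

SE(x̄_st) ≈ 1.51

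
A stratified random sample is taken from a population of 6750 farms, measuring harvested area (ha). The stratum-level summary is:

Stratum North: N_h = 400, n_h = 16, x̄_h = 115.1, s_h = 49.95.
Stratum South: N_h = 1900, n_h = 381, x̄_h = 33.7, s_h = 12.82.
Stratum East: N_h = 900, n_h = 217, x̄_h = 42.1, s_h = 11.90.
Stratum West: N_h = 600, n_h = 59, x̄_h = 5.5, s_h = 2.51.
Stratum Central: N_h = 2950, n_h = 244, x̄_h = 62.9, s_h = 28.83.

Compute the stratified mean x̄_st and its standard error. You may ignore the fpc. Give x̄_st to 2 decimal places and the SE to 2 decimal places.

x̄_st = Σ W_h x̄_h = (400·115.1 + 1900·33.7 + 900·42.1 + 600·5.5 + 2950·62.9)/6750 = 49.89852
V̂(x̄_st) = Σ W_h² s_h²/n_h, with W_h = N_h/N and N = 6750:
  stratum North: (400/6750)²·49.95²/16 = 0.5476
  stratum South: (1900/6750)²·12.82²/381 = 0.0341783
  stratum East: (900/6750)²·11.90²/217 = 0.0116014
  stratum West: (600/6750)²·2.51²/59 = 0.000843705
  stratum Central: (2950/6750)²·28.83²/244 = 0.650633
V̂(x̄_st) = 1.24486
SE(x̄_st) = √1.24486 = 1.11573

x̄_st ≈ 49.90, SE ≈ 1.12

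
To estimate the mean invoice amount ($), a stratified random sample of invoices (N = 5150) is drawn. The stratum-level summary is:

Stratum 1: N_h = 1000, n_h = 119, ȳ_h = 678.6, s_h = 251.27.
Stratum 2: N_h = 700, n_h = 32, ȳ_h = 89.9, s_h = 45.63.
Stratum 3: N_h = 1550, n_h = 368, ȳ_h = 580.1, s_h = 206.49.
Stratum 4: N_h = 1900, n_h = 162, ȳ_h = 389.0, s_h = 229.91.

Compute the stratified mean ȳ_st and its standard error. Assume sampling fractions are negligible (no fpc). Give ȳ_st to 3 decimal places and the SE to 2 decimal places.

ȳ_st ≈ 462.094, SE ≈ 8.72

ȳ_st = Σ W_h ȳ_h = (1000·678.6 + 700·89.9 + 1550·580.1 + 1900·389.0)/5150 = 462.09417
V̂(ȳ_st) = Σ W_h² s_h²/n_h, with W_h = N_h/N and N = 5150:
  stratum 1: (1000/5150)²·251.27²/119 = 20.0041
  stratum 2: (700/5150)²·45.63²/32 = 1.20208
  stratum 3: (1550/5150)²·206.49²/368 = 10.4954
  stratum 4: (1900/5150)²·229.91²/162 = 44.4113
V̂(ȳ_st) = 76.1129
SE(ȳ_st) = √76.1129 = 8.72427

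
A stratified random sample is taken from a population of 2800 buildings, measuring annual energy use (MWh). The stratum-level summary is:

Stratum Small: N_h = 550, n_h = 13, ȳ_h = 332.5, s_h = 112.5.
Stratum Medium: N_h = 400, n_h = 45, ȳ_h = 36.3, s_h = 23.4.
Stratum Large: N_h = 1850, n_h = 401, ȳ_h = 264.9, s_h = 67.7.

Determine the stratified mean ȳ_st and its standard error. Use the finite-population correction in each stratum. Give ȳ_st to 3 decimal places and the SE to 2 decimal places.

ȳ_st ≈ 245.521, SE ≈ 6.39

ȳ_st = Σ W_h ȳ_h = (550·332.5 + 400·36.3 + 1850·264.9)/2800 = 245.52143
V̂(ȳ_st) = Σ W_h² (1 − n_h/N_h) s_h²/n_h, with W_h = N_h/N and N = 2800:
  stratum Small: (550/2800)²·(1 − 13/550)·112.5²/13 = 36.6761
  stratum Medium: (400/2800)²·(1 − 45/400)·23.4²/45 = 0.22039
  stratum Large: (1850/2800)²·(1 − 401/1850)·67.7²/401 = 3.90802
V̂(ȳ_st) = 40.8045
SE(ȳ_st) = √40.8045 = 6.38784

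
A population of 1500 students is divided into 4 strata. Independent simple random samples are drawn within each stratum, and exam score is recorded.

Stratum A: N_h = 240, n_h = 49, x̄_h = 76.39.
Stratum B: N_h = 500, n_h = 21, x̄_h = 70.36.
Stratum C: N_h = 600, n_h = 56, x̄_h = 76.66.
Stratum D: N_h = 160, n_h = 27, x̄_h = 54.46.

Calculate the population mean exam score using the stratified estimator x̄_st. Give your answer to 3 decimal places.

N = Σ N_h = 1500. Stratum weights W_h = N_h/N.
x̄_st = (240·76.39 + 500·70.36 + 600·76.66 + 160·54.46) / 1500 = 72.14880

x̄_st ≈ 72.149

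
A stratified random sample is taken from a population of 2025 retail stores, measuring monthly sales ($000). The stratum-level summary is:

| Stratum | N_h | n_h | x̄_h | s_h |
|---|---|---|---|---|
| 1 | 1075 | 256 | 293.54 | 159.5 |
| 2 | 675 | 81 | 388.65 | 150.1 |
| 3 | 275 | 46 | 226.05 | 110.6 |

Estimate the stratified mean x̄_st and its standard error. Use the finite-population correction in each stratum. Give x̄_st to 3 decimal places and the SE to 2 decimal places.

x̄_st ≈ 316.078, SE ≈ 7.25

x̄_st = Σ W_h x̄_h = (1075·293.54 + 675·388.65 + 275·226.05)/2025 = 316.07802
V̂(x̄_st) = Σ W_h² (1 − n_h/N_h) s_h²/n_h, with W_h = N_h/N and N = 2025:
  stratum 1: (1075/2025)²·(1 − 256/1075)·159.5²/256 = 21.3365
  stratum 2: (675/2025)²·(1 − 81/675)·150.1²/81 = 27.1967
  stratum 3: (275/2025)²·(1 − 46/275)·110.6²/46 = 4.08386
V̂(x̄_st) = 52.6171
SE(x̄_st) = √52.6171 = 7.25376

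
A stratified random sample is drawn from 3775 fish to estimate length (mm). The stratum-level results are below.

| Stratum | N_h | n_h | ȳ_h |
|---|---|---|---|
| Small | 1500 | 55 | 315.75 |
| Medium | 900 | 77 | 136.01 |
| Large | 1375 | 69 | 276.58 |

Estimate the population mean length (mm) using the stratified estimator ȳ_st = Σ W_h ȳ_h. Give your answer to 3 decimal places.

N = Σ N_h = 3775. Stratum weights W_h = N_h/N.
ȳ_st = (1500·315.75 + 900·136.01 + 1375·276.58) / 3775 = 258.63086

ȳ_st ≈ 258.631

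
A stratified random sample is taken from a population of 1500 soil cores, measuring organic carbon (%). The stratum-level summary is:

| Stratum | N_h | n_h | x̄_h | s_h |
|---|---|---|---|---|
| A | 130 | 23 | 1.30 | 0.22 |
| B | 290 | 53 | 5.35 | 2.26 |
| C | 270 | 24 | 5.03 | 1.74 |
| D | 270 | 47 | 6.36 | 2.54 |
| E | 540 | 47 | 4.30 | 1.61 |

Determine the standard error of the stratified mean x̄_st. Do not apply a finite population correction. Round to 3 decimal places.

V̂(x̄_st) = Σ W_h² s_h²/n_h, with W_h = N_h/N and N = 1500:
  stratum A: (130/1500)²·0.22²/23 = 1.5806e-05
  stratum B: (290/1500)²·2.26²/53 = 0.00360209
  stratum C: (270/1500)²·1.74²/24 = 0.00408726
  stratum D: (270/1500)²·2.54²/47 = 0.00444749
  stratum E: (540/1500)²·1.61²/47 = 0.00714758
V̂(x̄_st) = 0.0193002
SE(x̄_st) = √0.0193002 = 0.138925

SE(x̄_st) ≈ 0.139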